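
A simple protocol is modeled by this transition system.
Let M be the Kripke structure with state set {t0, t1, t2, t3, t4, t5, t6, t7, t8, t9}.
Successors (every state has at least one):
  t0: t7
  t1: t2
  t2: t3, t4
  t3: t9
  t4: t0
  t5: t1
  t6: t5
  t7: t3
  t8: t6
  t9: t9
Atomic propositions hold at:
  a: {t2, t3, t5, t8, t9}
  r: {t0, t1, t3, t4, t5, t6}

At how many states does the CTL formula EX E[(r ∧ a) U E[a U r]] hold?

Sat(r ∧ a) = {t3, t5}
E[a U r]: least fixpoint, start Z0 = Sat(r) = {t0, t1, t3, t4, t5, t6}, add states in Sat(a) with some successor in Z. Z1 = {t0, t1, t2, t3, t4, t5, t6, t8}; fixed.
Sat(E[a U r]) = {t0, t1, t2, t3, t4, t5, t6, t8}
E[(r ∧ a) U E[a U r]]: least fixpoint, start Z0 = Sat(E[a U r]) = {t0, t1, t2, t3, t4, t5, t6, t8}, add states in Sat(r ∧ a) with some successor in Z. Already a fixed point.
Sat(E[(r ∧ a) U E[a U r]]) = {t0, t1, t2, t3, t4, t5, t6, t8}
Sat(EX E[(r ∧ a) U E[a U r]]) = {s : some successor in {t0, t1, t2, t3, t4, t5, t6, t8}} = {t1, t2, t4, t5, t6, t7, t8}
|Sat(EX E[(r ∧ a) U E[a U r]])| = |{t1, t2, t4, t5, t6, t7, t8}| = 7.

7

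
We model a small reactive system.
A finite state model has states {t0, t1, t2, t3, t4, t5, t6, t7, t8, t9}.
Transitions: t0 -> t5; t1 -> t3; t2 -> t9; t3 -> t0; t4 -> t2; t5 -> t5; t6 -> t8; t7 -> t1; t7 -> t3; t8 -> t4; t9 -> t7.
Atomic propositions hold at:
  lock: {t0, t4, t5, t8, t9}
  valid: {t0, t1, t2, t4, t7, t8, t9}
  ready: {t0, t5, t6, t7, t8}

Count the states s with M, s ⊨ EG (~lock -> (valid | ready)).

Sat(~lock) = {t1, t2, t3, t6, t7}
Sat(valid | ready) = {t0, t1, t2, t4, t5, t6, t7, t8, t9}
Sat(~lock -> (valid | ready)) = {t0, t1, t2, t4, t5, t6, t7, t8, t9}
EG (~lock -> (valid | ready)): greatest fixpoint, start Z0 = {t0, t1, t2, t4, t5, t6, t7, t8, t9}, keep only states in Sat with some successor in Z. Z1 = {t0, t2, t4, t5, t6, t7, t8, t9}; Z2 = {t0, t2, t4, t5, t6, t8, t9}; Z3 = {t0, t2, t4, t5, t6, t8}; Z4 = {t0, t4, t5, t6, t8}; Z5 = {t0, t5, t6, t8}; Z6 = {t0, t5, t6}; Z7 = {t0, t5}; fixed.
Sat(EG (~lock -> (valid | ready))) = {t0, t5}
|Sat(EG (~lock -> (valid | ready)))| = |{t0, t5}| = 2.

2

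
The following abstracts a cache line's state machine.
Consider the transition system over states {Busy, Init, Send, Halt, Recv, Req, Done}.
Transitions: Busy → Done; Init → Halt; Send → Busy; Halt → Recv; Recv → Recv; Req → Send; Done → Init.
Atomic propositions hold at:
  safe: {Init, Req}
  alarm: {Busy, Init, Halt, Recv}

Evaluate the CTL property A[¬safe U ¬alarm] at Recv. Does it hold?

No

Sat(¬safe) = {Busy, Send, Halt, Recv, Done}
Sat(¬alarm) = {Send, Req, Done}
A[¬safe U ¬alarm]: least fixpoint, start Z0 = Sat(¬alarm) = {Send, Req, Done}, add states in Sat(¬safe) with every successor in Z. Z1 = {Busy, Send, Req, Done}; fixed.
Sat(A[¬safe U ¬alarm]) = {Busy, Send, Req, Done}
Recv ∉ Sat(A[¬safe U ¬alarm]) = {Busy, Send, Req, Done}, so the formula does not hold at Recv.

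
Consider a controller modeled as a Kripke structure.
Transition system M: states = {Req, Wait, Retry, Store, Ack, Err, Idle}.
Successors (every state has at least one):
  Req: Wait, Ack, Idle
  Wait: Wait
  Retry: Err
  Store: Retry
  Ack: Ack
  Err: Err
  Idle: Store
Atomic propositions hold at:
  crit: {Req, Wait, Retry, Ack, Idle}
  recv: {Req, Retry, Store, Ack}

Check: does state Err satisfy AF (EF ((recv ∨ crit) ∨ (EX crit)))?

No

Sat(recv ∨ crit) = {Req, Wait, Retry, Store, Ack, Idle}
Sat(EX crit) = {s : some successor in {Req, Wait, Retry, Ack, Idle}} = {Req, Wait, Store, Ack}
Sat((recv ∨ crit) ∨ (EX crit)) = {Req, Wait, Retry, Store, Ack, Idle}
EF ((recv ∨ crit) ∨ (EX crit)): least fixpoint, start Z0 = {Req, Wait, Retry, Store, Ack, Idle}, add states with some successor in Z. Already a fixed point.
Sat(EF ((recv ∨ crit) ∨ (EX crit))) = {Req, Wait, Retry, Store, Ack, Idle}
AF (EF ((recv ∨ crit) ∨ (EX crit))): least fixpoint, start Z0 = {Req, Wait, Retry, Store, Ack, Idle}, add states with every successor in Z. Already a fixed point.
Sat(AF (EF ((recv ∨ crit) ∨ (EX crit)))) = {Req, Wait, Retry, Store, Ack, Idle}
Err ∉ Sat(AF (EF ((recv ∨ crit) ∨ (EX crit)))) = {Req, Wait, Retry, Store, Ack, Idle}, so the formula does not hold at Err.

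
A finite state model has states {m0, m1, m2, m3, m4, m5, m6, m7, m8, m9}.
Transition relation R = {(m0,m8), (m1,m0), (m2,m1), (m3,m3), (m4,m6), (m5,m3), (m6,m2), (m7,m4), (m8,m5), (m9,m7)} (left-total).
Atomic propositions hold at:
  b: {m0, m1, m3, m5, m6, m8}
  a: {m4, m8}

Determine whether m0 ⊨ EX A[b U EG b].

EG b: greatest fixpoint, start Z0 = {m0, m1, m3, m5, m6, m8}, keep only states in Sat with some successor in Z. Z1 = {m0, m1, m3, m5, m8}; fixed.
Sat(EG b) = {m0, m1, m3, m5, m8}
A[b U EG b]: least fixpoint, start Z0 = Sat(EG b) = {m0, m1, m3, m5, m8}, add states in Sat(b) with every successor in Z. Already a fixed point.
Sat(A[b U EG b]) = {m0, m1, m3, m5, m8}
Sat(EX A[b U EG b]) = {s : some successor in {m0, m1, m3, m5, m8}} = {m0, m1, m2, m3, m5, m8}
m0 ∈ Sat(EX A[b U EG b]) = {m0, m1, m2, m3, m5, m8}, so the formula holds at m0.

Yes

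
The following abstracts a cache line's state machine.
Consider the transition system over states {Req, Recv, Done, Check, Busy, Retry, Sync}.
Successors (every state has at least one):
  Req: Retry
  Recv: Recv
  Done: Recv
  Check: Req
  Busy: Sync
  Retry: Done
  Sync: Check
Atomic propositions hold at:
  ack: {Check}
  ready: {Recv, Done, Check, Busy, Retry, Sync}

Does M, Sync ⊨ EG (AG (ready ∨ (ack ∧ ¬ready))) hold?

Sat(¬ready) = {Req}
Sat(ack ∧ ¬ready) = ∅
Sat(ready ∨ (ack ∧ ¬ready)) = {Recv, Done, Check, Busy, Retry, Sync}
AG (ready ∨ (ack ∧ ¬ready)): greatest fixpoint, start Z0 = {Recv, Done, Check, Busy, Retry, Sync}, keep only states in Sat with every successor in Z. Z1 = {Recv, Done, Busy, Retry, Sync}; Z2 = {Recv, Done, Busy, Retry}; Z3 = {Recv, Done, Retry}; fixed.
Sat(AG (ready ∨ (ack ∧ ¬ready))) = {Recv, Done, Retry}
EG (AG (ready ∨ (ack ∧ ¬ready))): greatest fixpoint, start Z0 = {Recv, Done, Retry}, keep only states in Sat with some successor in Z. Already a fixed point.
Sat(EG (AG (ready ∨ (ack ∧ ¬ready)))) = {Recv, Done, Retry}
Sync ∉ Sat(EG (AG (ready ∨ (ack ∧ ¬ready)))) = {Recv, Done, Retry}, so the formula does not hold at Sync.

No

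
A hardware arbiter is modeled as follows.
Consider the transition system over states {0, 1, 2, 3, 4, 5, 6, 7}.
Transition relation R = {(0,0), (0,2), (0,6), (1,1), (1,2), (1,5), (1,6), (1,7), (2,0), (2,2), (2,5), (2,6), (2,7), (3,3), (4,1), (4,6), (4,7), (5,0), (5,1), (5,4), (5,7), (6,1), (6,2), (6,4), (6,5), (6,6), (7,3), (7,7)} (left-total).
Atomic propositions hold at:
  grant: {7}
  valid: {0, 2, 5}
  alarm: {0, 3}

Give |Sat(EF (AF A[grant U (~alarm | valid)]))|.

7

Sat(~alarm) = {1, 2, 4, 5, 6, 7}
Sat(~alarm | valid) = {0, 1, 2, 4, 5, 6, 7}
A[grant U (~alarm | valid)]: least fixpoint, start Z0 = Sat((~alarm | valid)) = {0, 1, 2, 4, 5, 6, 7}, add states in Sat(grant) with every successor in Z. Already a fixed point.
Sat(A[grant U (~alarm | valid)]) = {0, 1, 2, 4, 5, 6, 7}
AF A[grant U (~alarm | valid)]: least fixpoint, start Z0 = {0, 1, 2, 4, 5, 6, 7}, add states with every successor in Z. Already a fixed point.
Sat(AF A[grant U (~alarm | valid)]) = {0, 1, 2, 4, 5, 6, 7}
EF (AF A[grant U (~alarm | valid)]): least fixpoint, start Z0 = {0, 1, 2, 4, 5, 6, 7}, add states with some successor in Z. Already a fixed point.
Sat(EF (AF A[grant U (~alarm | valid)])) = {0, 1, 2, 4, 5, 6, 7}
|Sat(EF (AF A[grant U (~alarm | valid)]))| = |{0, 1, 2, 4, 5, 6, 7}| = 7.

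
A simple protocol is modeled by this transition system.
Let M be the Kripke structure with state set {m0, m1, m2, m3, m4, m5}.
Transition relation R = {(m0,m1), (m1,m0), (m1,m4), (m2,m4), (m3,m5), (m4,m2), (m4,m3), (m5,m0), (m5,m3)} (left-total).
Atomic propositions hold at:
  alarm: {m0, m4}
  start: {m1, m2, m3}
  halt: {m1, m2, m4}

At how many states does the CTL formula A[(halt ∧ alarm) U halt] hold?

3

Sat(halt ∧ alarm) = {m4}
A[(halt ∧ alarm) U halt]: least fixpoint, start Z0 = Sat(halt) = {m1, m2, m4}, add states in Sat(halt ∧ alarm) with every successor in Z. Already a fixed point.
Sat(A[(halt ∧ alarm) U halt]) = {m1, m2, m4}
|Sat(A[(halt ∧ alarm) U halt])| = |{m1, m2, m4}| = 3.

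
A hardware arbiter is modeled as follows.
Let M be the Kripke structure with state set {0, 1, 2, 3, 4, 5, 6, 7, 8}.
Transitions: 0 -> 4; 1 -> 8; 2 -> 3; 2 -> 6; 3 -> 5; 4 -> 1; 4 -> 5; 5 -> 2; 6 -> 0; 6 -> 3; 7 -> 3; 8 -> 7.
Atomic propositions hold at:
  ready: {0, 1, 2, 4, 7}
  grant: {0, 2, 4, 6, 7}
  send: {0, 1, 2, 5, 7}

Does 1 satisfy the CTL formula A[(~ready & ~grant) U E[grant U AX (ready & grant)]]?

Sat(~ready) = {3, 5, 6, 8}
Sat(~grant) = {1, 3, 5, 8}
Sat(~ready & ~grant) = {3, 5, 8}
Sat(ready & grant) = {0, 2, 4, 7}
Sat(AX (ready & grant)) = {s : every successor in {0, 2, 4, 7}} = {0, 5, 8}
E[grant U AX (ready & grant)]: least fixpoint, start Z0 = Sat(AX (ready & grant)) = {0, 5, 8}, add states in Sat(grant) with some successor in Z. Z1 = {0, 4, 5, 6, 8}; Z2 = {0, 2, 4, 5, 6, 8}; fixed.
Sat(E[grant U AX (ready & grant)]) = {0, 2, 4, 5, 6, 8}
A[(~ready & ~grant) U E[grant U AX (ready & grant)]]: least fixpoint, start Z0 = Sat(E[grant U AX (ready & grant)]) = {0, 2, 4, 5, 6, 8}, add states in Sat(~ready & ~grant) with every successor in Z. Z1 = {0, 2, 3, 4, 5, 6, 8}; fixed.
Sat(A[(~ready & ~grant) U E[grant U AX (ready & grant)]]) = {0, 2, 3, 4, 5, 6, 8}
1 ∉ Sat(A[(~ready & ~grant) U E[grant U AX (ready & grant)]]) = {0, 2, 3, 4, 5, 6, 8}, so the formula does not hold at 1.

No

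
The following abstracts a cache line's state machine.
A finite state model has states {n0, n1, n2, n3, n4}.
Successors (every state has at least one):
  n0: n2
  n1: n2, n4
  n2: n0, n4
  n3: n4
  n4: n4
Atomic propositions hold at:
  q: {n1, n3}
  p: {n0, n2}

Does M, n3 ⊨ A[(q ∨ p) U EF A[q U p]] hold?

Sat(q ∨ p) = {n0, n1, n2, n3}
A[q U p]: least fixpoint, start Z0 = Sat(p) = {n0, n2}, add states in Sat(q) with every successor in Z. Already a fixed point.
Sat(A[q U p]) = {n0, n2}
EF A[q U p]: least fixpoint, start Z0 = {n0, n2}, add states with some successor in Z. Z1 = {n0, n1, n2}; fixed.
Sat(EF A[q U p]) = {n0, n1, n2}
A[(q ∨ p) U EF A[q U p]]: least fixpoint, start Z0 = Sat(EF A[q U p]) = {n0, n1, n2}, add states in Sat(q ∨ p) with every successor in Z. Already a fixed point.
Sat(A[(q ∨ p) U EF A[q U p]]) = {n0, n1, n2}
n3 ∉ Sat(A[(q ∨ p) U EF A[q U p]]) = {n0, n1, n2}, so the formula does not hold at n3.

No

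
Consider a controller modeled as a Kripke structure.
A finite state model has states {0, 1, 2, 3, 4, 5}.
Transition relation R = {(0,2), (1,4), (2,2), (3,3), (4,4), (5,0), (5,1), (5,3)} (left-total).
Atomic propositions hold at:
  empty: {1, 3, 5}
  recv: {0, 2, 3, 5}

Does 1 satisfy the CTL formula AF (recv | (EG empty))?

No

EG empty: greatest fixpoint, start Z0 = {1, 3, 5}, keep only states in Sat with some successor in Z. Z1 = {3, 5}; fixed.
Sat(EG empty) = {3, 5}
Sat(recv | (EG empty)) = {0, 2, 3, 5}
AF (recv | (EG empty)): least fixpoint, start Z0 = {0, 2, 3, 5}, add states with every successor in Z. Already a fixed point.
Sat(AF (recv | (EG empty))) = {0, 2, 3, 5}
1 ∉ Sat(AF (recv | (EG empty))) = {0, 2, 3, 5}, so the formula does not hold at 1.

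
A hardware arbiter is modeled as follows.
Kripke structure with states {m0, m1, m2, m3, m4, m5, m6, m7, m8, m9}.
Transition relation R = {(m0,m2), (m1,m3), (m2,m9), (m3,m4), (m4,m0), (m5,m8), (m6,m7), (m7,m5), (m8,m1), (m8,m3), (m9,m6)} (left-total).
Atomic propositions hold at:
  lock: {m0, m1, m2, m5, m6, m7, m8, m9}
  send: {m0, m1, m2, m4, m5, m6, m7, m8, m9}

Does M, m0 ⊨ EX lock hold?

Sat(EX lock) = {s : some successor in {m0, m1, m2, m5, m6, m7, m8, m9}} = {m0, m2, m4, m5, m6, m7, m8, m9}
m0 ∈ Sat(EX lock) = {m0, m2, m4, m5, m6, m7, m8, m9}, so the formula holds at m0.

Yes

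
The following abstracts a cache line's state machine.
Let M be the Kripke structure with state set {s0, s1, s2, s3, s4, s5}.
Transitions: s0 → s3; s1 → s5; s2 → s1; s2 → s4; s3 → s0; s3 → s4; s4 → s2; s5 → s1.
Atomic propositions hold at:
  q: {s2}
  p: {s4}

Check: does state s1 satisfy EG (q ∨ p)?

No

Sat(q ∨ p) = {s2, s4}
EG (q ∨ p): greatest fixpoint, start Z0 = {s2, s4}, keep only states in Sat with some successor in Z. Already a fixed point.
Sat(EG (q ∨ p)) = {s2, s4}
s1 ∉ Sat(EG (q ∨ p)) = {s2, s4}, so the formula does not hold at s1.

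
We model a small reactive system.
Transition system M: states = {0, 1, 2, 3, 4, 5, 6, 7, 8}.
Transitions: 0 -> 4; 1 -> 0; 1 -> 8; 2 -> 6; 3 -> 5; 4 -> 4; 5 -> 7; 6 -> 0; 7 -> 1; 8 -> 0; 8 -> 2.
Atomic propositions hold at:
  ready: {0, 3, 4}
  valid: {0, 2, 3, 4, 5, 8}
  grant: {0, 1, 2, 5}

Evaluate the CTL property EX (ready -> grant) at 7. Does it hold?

Yes

Sat(ready -> grant) = {0, 1, 2, 5, 6, 7, 8}
Sat(EX (ready -> grant)) = {s : some successor in {0, 1, 2, 5, 6, 7, 8}} = {1, 2, 3, 5, 6, 7, 8}
7 ∈ Sat(EX (ready -> grant)) = {1, 2, 3, 5, 6, 7, 8}, so the formula holds at 7.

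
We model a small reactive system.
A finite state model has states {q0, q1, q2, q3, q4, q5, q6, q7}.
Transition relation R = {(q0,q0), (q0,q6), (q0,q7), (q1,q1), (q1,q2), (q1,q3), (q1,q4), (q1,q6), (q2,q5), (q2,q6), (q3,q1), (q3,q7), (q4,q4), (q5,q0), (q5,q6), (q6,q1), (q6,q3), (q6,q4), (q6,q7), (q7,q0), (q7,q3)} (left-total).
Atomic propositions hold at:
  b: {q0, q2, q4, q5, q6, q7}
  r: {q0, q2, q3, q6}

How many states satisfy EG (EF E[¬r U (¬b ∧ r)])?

Sat(¬r) = {q1, q4, q5, q7}
Sat(¬b) = {q1, q3}
Sat(¬b ∧ r) = {q3}
E[¬r U (¬b ∧ r)]: least fixpoint, start Z0 = Sat((¬b ∧ r)) = {q3}, add states in Sat(¬r) with some successor in Z. Z1 = {q1, q3, q7}; fixed.
Sat(E[¬r U (¬b ∧ r)]) = {q1, q3, q7}
EF E[¬r U (¬b ∧ r)]: least fixpoint, start Z0 = {q1, q3, q7}, add states with some successor in Z. Z1 = {q0, q1, q3, q6, q7}; Z2 = {q0, q1, q2, q3, q5, q6, q7}; fixed.
Sat(EF E[¬r U (¬b ∧ r)]) = {q0, q1, q2, q3, q5, q6, q7}
EG (EF E[¬r U (¬b ∧ r)]): greatest fixpoint, start Z0 = {q0, q1, q2, q3, q5, q6, q7}, keep only states in Sat with some successor in Z. Already a fixed point.
Sat(EG (EF E[¬r U (¬b ∧ r)])) = {q0, q1, q2, q3, q5, q6, q7}
|Sat(EG (EF E[¬r U (¬b ∧ r)]))| = |{q0, q1, q2, q3, q5, q6, q7}| = 7.

7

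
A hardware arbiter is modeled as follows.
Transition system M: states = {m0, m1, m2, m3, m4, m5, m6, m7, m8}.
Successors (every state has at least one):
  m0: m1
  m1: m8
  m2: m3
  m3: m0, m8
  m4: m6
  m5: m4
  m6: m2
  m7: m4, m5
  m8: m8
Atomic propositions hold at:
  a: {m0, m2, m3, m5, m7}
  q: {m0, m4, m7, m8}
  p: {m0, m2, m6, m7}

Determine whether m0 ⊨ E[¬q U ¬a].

No

Sat(¬q) = {m1, m2, m3, m5, m6}
Sat(¬a) = {m1, m4, m6, m8}
E[¬q U ¬a]: least fixpoint, start Z0 = Sat(¬a) = {m1, m4, m6, m8}, add states in Sat(¬q) with some successor in Z. Z1 = {m1, m3, m4, m5, m6, m8}; Z2 = {m1, m2, m3, m4, m5, m6, m8}; fixed.
Sat(E[¬q U ¬a]) = {m1, m2, m3, m4, m5, m6, m8}
m0 ∉ Sat(E[¬q U ¬a]) = {m1, m2, m3, m4, m5, m6, m8}, so the formula does not hold at m0.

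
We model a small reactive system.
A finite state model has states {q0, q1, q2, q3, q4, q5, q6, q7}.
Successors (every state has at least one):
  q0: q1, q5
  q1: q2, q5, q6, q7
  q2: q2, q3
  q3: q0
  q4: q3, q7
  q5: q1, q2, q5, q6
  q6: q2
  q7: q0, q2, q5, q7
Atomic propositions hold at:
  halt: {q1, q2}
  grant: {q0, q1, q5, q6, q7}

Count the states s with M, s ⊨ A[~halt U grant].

Sat(~halt) = {q0, q3, q4, q5, q6, q7}
A[~halt U grant]: least fixpoint, start Z0 = Sat(grant) = {q0, q1, q5, q6, q7}, add states in Sat(~halt) with every successor in Z. Z1 = {q0, q1, q3, q5, q6, q7}; Z2 = {q0, q1, q3, q4, q5, q6, q7}; fixed.
Sat(A[~halt U grant]) = {q0, q1, q3, q4, q5, q6, q7}
|Sat(A[~halt U grant])| = |{q0, q1, q3, q4, q5, q6, q7}| = 7.

7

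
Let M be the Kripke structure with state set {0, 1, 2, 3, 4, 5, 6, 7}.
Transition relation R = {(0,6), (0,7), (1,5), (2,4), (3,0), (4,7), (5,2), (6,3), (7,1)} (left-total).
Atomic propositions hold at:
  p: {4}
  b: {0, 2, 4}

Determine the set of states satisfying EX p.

Sat(EX p) = {s : some successor in {4}} = {2}

{2}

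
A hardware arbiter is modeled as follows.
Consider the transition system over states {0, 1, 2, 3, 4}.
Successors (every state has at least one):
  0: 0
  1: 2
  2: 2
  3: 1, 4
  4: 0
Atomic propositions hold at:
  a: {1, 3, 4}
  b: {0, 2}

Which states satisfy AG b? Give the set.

{0, 2}

AG b: greatest fixpoint, start Z0 = {0, 2}, keep only states in Sat with every successor in Z. Already a fixed point.
Sat(AG b) = {0, 2}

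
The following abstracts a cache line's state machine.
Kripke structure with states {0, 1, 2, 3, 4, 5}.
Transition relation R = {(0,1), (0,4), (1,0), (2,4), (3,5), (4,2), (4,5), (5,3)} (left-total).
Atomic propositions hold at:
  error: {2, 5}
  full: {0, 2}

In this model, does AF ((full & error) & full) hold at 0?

Sat(full & error) = {2}
Sat((full & error) & full) = {2}
AF ((full & error) & full): least fixpoint, start Z0 = {2}, add states with every successor in Z. Already a fixed point.
Sat(AF ((full & error) & full)) = {2}
0 ∉ Sat(AF ((full & error) & full)) = {2}, so the formula does not hold at 0.

No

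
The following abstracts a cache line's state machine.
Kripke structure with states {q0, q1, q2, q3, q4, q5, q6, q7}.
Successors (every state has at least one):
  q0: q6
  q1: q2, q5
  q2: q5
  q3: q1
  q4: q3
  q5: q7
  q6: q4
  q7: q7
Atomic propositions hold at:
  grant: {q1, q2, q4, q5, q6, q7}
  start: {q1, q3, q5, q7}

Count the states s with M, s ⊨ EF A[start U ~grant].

4

Sat(~grant) = {q0, q3}
A[start U ~grant]: least fixpoint, start Z0 = Sat(~grant) = {q0, q3}, add states in Sat(start) with every successor in Z. Already a fixed point.
Sat(A[start U ~grant]) = {q0, q3}
EF A[start U ~grant]: least fixpoint, start Z0 = {q0, q3}, add states with some successor in Z. Z1 = {q0, q3, q4}; Z2 = {q0, q3, q4, q6}; fixed.
Sat(EF A[start U ~grant]) = {q0, q3, q4, q6}
|Sat(EF A[start U ~grant])| = |{q0, q3, q4, q6}| = 4.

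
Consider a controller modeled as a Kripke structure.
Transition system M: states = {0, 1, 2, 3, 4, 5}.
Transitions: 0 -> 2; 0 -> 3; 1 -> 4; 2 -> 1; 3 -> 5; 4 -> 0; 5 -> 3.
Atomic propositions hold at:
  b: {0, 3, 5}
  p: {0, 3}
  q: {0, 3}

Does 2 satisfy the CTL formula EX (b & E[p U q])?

No

E[p U q]: least fixpoint, start Z0 = Sat(q) = {0, 3}, add states in Sat(p) with some successor in Z. Already a fixed point.
Sat(E[p U q]) = {0, 3}
Sat(b & E[p U q]) = {0, 3}
Sat(EX (b & E[p U q])) = {s : some successor in {0, 3}} = {0, 4, 5}
2 ∉ Sat(EX (b & E[p U q])) = {0, 4, 5}, so the formula does not hold at 2.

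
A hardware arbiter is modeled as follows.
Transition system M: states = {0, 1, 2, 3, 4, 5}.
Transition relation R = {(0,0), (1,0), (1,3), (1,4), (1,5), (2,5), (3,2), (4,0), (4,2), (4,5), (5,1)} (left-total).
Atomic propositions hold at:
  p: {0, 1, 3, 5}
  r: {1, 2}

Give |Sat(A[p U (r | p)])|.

Sat(r | p) = {0, 1, 2, 3, 5}
A[p U (r | p)]: least fixpoint, start Z0 = Sat((r | p)) = {0, 1, 2, 3, 5}, add states in Sat(p) with every successor in Z. Already a fixed point.
Sat(A[p U (r | p)]) = {0, 1, 2, 3, 5}
|Sat(A[p U (r | p)])| = |{0, 1, 2, 3, 5}| = 5.

5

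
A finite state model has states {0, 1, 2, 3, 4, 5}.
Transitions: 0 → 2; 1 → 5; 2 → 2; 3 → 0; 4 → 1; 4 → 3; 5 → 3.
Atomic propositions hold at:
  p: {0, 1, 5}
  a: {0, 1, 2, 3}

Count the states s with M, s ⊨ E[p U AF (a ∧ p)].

5

Sat(a ∧ p) = {0, 1}
AF (a ∧ p): least fixpoint, start Z0 = {0, 1}, add states with every successor in Z. Z1 = {0, 1, 3}; Z2 = {0, 1, 3, 4, 5}; fixed.
Sat(AF (a ∧ p)) = {0, 1, 3, 4, 5}
E[p U AF (a ∧ p)]: least fixpoint, start Z0 = Sat(AF (a ∧ p)) = {0, 1, 3, 4, 5}, add states in Sat(p) with some successor in Z. Already a fixed point.
Sat(E[p U AF (a ∧ p)]) = {0, 1, 3, 4, 5}
|Sat(E[p U AF (a ∧ p)])| = |{0, 1, 3, 4, 5}| = 5.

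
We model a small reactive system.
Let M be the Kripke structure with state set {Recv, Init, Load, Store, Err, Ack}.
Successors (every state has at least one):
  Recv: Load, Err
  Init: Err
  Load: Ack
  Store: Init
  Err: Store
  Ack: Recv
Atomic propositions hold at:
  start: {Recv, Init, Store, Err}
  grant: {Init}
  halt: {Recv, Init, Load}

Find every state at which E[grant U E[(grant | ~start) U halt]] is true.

Sat(~start) = {Load, Ack}
Sat(grant | ~start) = {Init, Load, Ack}
E[(grant | ~start) U halt]: least fixpoint, start Z0 = Sat(halt) = {Recv, Init, Load}, add states in Sat(grant | ~start) with some successor in Z. Z1 = {Recv, Init, Load, Ack}; fixed.
Sat(E[(grant | ~start) U halt]) = {Recv, Init, Load, Ack}
E[grant U E[(grant | ~start) U halt]]: least fixpoint, start Z0 = Sat(E[(grant | ~start) U halt]) = {Recv, Init, Load, Ack}, add states in Sat(grant) with some successor in Z. Already a fixed point.
Sat(E[grant U E[(grant | ~start) U halt]]) = {Recv, Init, Load, Ack}

{Recv, Init, Load, Ack}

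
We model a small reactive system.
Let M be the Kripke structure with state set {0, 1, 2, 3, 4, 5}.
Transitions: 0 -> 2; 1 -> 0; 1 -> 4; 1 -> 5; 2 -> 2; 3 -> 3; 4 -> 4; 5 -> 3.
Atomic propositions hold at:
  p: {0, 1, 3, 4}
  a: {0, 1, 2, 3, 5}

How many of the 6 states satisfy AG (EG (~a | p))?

2

Sat(~a) = {4}
Sat(~a | p) = {0, 1, 3, 4}
EG (~a | p): greatest fixpoint, start Z0 = {0, 1, 3, 4}, keep only states in Sat with some successor in Z. Z1 = {1, 3, 4}; fixed.
Sat(EG (~a | p)) = {1, 3, 4}
AG (EG (~a | p)): greatest fixpoint, start Z0 = {1, 3, 4}, keep only states in Sat with every successor in Z. Z1 = {3, 4}; fixed.
Sat(AG (EG (~a | p))) = {3, 4}
|Sat(AG (EG (~a | p)))| = |{3, 4}| = 2.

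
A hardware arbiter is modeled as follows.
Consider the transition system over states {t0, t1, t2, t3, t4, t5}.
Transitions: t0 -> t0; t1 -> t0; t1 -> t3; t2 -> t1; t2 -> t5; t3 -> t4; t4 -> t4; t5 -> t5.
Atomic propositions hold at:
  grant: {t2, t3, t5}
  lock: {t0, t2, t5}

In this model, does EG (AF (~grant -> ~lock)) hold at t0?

Sat(~grant) = {t0, t1, t4}
Sat(~lock) = {t1, t3, t4}
Sat(~grant -> ~lock) = {t1, t2, t3, t4, t5}
AF (~grant -> ~lock): least fixpoint, start Z0 = {t1, t2, t3, t4, t5}, add states with every successor in Z. Already a fixed point.
Sat(AF (~grant -> ~lock)) = {t1, t2, t3, t4, t5}
EG (AF (~grant -> ~lock)): greatest fixpoint, start Z0 = {t1, t2, t3, t4, t5}, keep only states in Sat with some successor in Z. Already a fixed point.
Sat(EG (AF (~grant -> ~lock))) = {t1, t2, t3, t4, t5}
t0 ∉ Sat(EG (AF (~grant -> ~lock))) = {t1, t2, t3, t4, t5}, so the formula does not hold at t0.

No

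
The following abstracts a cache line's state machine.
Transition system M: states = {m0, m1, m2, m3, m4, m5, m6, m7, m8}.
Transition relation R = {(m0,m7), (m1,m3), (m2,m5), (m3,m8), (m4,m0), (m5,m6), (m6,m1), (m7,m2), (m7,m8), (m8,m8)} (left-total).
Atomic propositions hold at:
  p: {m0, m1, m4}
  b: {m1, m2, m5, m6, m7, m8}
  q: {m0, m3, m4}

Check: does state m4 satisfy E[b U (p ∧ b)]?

Sat(p ∧ b) = {m1}
E[b U (p ∧ b)]: least fixpoint, start Z0 = Sat((p ∧ b)) = {m1}, add states in Sat(b) with some successor in Z. Z1 = {m1, m6}; Z2 = {m1, m5, m6}; Z3 = {m1, m2, m5, m6}; Z4 = {m1, m2, m5, m6, m7}; fixed.
Sat(E[b U (p ∧ b)]) = {m1, m2, m5, m6, m7}
m4 ∉ Sat(E[b U (p ∧ b)]) = {m1, m2, m5, m6, m7}, so the formula does not hold at m4.

No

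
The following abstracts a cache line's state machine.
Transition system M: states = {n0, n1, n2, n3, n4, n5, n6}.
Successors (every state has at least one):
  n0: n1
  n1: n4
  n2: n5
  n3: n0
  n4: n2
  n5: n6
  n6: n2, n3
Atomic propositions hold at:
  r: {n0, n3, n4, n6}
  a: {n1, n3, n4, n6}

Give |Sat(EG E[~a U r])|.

Sat(~a) = {n0, n2, n5}
E[~a U r]: least fixpoint, start Z0 = Sat(r) = {n0, n3, n4, n6}, add states in Sat(~a) with some successor in Z. Z1 = {n0, n3, n4, n5, n6}; Z2 = {n0, n2, n3, n4, n5, n6}; fixed.
Sat(E[~a U r]) = {n0, n2, n3, n4, n5, n6}
EG E[~a U r]: greatest fixpoint, start Z0 = {n0, n2, n3, n4, n5, n6}, keep only states in Sat with some successor in Z. Z1 = {n2, n3, n4, n5, n6}; Z2 = {n2, n4, n5, n6}; fixed.
Sat(EG E[~a U r]) = {n2, n4, n5, n6}
|Sat(EG E[~a U r])| = |{n2, n4, n5, n6}| = 4.

4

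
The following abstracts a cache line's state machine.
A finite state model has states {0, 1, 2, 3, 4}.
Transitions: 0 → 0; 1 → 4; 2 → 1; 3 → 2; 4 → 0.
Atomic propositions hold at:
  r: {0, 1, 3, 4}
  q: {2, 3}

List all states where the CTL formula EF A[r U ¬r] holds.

Sat(¬r) = {2}
A[r U ¬r]: least fixpoint, start Z0 = Sat(¬r) = {2}, add states in Sat(r) with every successor in Z. Z1 = {2, 3}; fixed.
Sat(A[r U ¬r]) = {2, 3}
EF A[r U ¬r]: least fixpoint, start Z0 = {2, 3}, add states with some successor in Z. Already a fixed point.
Sat(EF A[r U ¬r]) = {2, 3}

{2, 3}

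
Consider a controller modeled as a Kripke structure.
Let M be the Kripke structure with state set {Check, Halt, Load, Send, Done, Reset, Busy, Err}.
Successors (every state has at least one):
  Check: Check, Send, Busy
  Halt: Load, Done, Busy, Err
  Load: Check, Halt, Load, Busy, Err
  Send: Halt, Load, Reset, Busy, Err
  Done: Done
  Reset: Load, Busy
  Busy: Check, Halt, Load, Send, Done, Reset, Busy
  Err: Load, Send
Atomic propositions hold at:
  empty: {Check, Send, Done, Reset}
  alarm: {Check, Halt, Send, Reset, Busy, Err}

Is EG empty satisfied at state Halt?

EG empty: greatest fixpoint, start Z0 = {Check, Send, Done, Reset}, keep only states in Sat with some successor in Z. Z1 = {Check, Send, Done}; Z2 = {Check, Done}; fixed.
Sat(EG empty) = {Check, Done}
Halt ∉ Sat(EG empty) = {Check, Done}, so the formula does not hold at Halt.

No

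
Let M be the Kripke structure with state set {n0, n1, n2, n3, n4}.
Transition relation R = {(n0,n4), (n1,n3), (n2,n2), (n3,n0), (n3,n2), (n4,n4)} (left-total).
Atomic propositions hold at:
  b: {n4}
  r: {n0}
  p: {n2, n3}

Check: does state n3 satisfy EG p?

Yes

EG p: greatest fixpoint, start Z0 = {n2, n3}, keep only states in Sat with some successor in Z. Already a fixed point.
Sat(EG p) = {n2, n3}
n3 ∈ Sat(EG p) = {n2, n3}, so the formula holds at n3.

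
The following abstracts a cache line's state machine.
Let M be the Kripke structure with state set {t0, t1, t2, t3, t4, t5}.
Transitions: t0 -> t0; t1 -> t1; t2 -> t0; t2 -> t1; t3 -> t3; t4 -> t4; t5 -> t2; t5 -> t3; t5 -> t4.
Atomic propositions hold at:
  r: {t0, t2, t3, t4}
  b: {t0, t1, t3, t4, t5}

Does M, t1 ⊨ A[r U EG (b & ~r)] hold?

Sat(~r) = {t1, t5}
Sat(b & ~r) = {t1, t5}
EG (b & ~r): greatest fixpoint, start Z0 = {t1, t5}, keep only states in Sat with some successor in Z. Z1 = {t1}; fixed.
Sat(EG (b & ~r)) = {t1}
A[r U EG (b & ~r)]: least fixpoint, start Z0 = Sat(EG (b & ~r)) = {t1}, add states in Sat(r) with every successor in Z. Already a fixed point.
Sat(A[r U EG (b & ~r)]) = {t1}
t1 ∈ Sat(A[r U EG (b & ~r)]) = {t1}, so the formula holds at t1.

Yes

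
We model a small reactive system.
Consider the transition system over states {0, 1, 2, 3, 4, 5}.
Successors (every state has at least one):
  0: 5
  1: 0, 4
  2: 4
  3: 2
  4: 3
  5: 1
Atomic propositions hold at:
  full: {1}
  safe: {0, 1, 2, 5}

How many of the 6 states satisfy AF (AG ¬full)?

Sat(¬full) = {0, 2, 3, 4, 5}
AG ¬full: greatest fixpoint, start Z0 = {0, 2, 3, 4, 5}, keep only states in Sat with every successor in Z. Z1 = {0, 2, 3, 4}; Z2 = {2, 3, 4}; fixed.
Sat(AG ¬full) = {2, 3, 4}
AF (AG ¬full): least fixpoint, start Z0 = {2, 3, 4}, add states with every successor in Z. Already a fixed point.
Sat(AF (AG ¬full)) = {2, 3, 4}
|Sat(AF (AG ¬full))| = |{2, 3, 4}| = 3.

3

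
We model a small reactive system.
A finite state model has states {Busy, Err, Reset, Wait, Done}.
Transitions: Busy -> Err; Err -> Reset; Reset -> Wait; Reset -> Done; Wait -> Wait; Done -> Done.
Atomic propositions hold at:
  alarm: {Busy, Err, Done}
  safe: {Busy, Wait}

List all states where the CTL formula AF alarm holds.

{Busy, Err, Done}

AF alarm: least fixpoint, start Z0 = {Busy, Err, Done}, add states with every successor in Z. Already a fixed point.
Sat(AF alarm) = {Busy, Err, Done}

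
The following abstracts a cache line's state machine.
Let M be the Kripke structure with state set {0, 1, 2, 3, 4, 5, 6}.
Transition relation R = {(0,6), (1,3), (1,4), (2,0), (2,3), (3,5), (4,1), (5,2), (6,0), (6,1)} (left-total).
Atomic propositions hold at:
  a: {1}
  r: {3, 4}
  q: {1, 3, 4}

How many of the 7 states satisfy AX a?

Sat(AX a) = {s : every successor in {1}} = {4}
|Sat(AX a)| = |{4}| = 1.

1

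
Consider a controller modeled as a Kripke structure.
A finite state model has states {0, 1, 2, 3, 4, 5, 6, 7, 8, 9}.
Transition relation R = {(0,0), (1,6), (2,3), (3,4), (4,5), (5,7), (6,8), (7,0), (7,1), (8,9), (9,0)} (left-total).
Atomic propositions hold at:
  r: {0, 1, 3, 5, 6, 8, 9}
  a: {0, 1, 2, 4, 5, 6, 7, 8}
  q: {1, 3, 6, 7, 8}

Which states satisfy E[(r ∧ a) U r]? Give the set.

{0, 1, 3, 5, 6, 8, 9}

Sat(r ∧ a) = {0, 1, 5, 6, 8}
E[(r ∧ a) U r]: least fixpoint, start Z0 = Sat(r) = {0, 1, 3, 5, 6, 8, 9}, add states in Sat(r ∧ a) with some successor in Z. Already a fixed point.
Sat(E[(r ∧ a) U r]) = {0, 1, 3, 5, 6, 8, 9}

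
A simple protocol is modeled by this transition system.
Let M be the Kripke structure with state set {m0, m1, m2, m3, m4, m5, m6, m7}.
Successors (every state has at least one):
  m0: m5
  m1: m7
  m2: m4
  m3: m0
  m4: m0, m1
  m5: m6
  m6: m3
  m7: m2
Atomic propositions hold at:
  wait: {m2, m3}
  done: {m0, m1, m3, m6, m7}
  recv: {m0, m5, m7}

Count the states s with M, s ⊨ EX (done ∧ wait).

1

Sat(done ∧ wait) = {m3}
Sat(EX (done ∧ wait)) = {s : some successor in {m3}} = {m6}
|Sat(EX (done ∧ wait))| = |{m6}| = 1.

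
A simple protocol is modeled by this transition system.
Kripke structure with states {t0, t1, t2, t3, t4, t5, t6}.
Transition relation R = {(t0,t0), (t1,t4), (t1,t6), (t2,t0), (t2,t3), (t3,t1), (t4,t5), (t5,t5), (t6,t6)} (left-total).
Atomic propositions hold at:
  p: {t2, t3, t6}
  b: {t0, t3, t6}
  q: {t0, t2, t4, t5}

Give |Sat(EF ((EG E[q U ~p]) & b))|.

2

Sat(~p) = {t0, t1, t4, t5}
E[q U ~p]: least fixpoint, start Z0 = Sat(~p) = {t0, t1, t4, t5}, add states in Sat(q) with some successor in Z. Z1 = {t0, t1, t2, t4, t5}; fixed.
Sat(E[q U ~p]) = {t0, t1, t2, t4, t5}
EG E[q U ~p]: greatest fixpoint, start Z0 = {t0, t1, t2, t4, t5}, keep only states in Sat with some successor in Z. Already a fixed point.
Sat(EG E[q U ~p]) = {t0, t1, t2, t4, t5}
Sat((EG E[q U ~p]) & b) = {t0}
EF ((EG E[q U ~p]) & b): least fixpoint, start Z0 = {t0}, add states with some successor in Z. Z1 = {t0, t2}; fixed.
Sat(EF ((EG E[q U ~p]) & b)) = {t0, t2}
|Sat(EF ((EG E[q U ~p]) & b))| = |{t0, t2}| = 2.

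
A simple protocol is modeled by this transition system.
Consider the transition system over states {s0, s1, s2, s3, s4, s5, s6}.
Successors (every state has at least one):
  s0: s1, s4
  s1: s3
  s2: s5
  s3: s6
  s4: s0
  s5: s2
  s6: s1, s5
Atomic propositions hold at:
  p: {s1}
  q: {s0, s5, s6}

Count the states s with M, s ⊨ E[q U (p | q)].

Sat(p | q) = {s0, s1, s5, s6}
E[q U (p | q)]: least fixpoint, start Z0 = Sat((p | q)) = {s0, s1, s5, s6}, add states in Sat(q) with some successor in Z. Already a fixed point.
Sat(E[q U (p | q)]) = {s0, s1, s5, s6}
|Sat(E[q U (p | q)])| = |{s0, s1, s5, s6}| = 4.

4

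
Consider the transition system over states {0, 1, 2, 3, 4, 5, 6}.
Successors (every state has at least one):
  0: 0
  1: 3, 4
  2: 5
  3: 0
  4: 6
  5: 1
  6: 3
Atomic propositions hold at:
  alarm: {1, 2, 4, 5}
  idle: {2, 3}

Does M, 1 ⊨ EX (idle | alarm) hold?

Yes

Sat(idle | alarm) = {1, 2, 3, 4, 5}
Sat(EX (idle | alarm)) = {s : some successor in {1, 2, 3, 4, 5}} = {1, 2, 5, 6}
1 ∈ Sat(EX (idle | alarm)) = {1, 2, 5, 6}, so the formula holds at 1.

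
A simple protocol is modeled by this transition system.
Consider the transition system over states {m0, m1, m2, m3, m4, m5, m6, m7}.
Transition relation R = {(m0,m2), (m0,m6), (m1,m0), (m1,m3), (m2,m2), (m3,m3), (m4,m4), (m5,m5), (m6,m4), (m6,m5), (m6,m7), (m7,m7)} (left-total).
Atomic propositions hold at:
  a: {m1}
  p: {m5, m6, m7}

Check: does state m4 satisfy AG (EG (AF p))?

AF p: least fixpoint, start Z0 = {m5, m6, m7}, add states with every successor in Z. Already a fixed point.
Sat(AF p) = {m5, m6, m7}
EG (AF p): greatest fixpoint, start Z0 = {m5, m6, m7}, keep only states in Sat with some successor in Z. Already a fixed point.
Sat(EG (AF p)) = {m5, m6, m7}
AG (EG (AF p)): greatest fixpoint, start Z0 = {m5, m6, m7}, keep only states in Sat with every successor in Z. Z1 = {m5, m7}; fixed.
Sat(AG (EG (AF p))) = {m5, m7}
m4 ∉ Sat(AG (EG (AF p))) = {m5, m7}, so the formula does not hold at m4.

No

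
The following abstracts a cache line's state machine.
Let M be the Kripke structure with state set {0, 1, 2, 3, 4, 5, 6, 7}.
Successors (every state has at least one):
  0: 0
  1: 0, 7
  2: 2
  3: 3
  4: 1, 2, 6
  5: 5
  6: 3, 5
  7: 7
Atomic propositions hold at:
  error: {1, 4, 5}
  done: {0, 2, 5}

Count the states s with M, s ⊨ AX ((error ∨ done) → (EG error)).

Sat(error ∨ done) = {0, 1, 2, 4, 5}
EG error: greatest fixpoint, start Z0 = {1, 4, 5}, keep only states in Sat with some successor in Z. Z1 = {4, 5}; Z2 = {5}; fixed.
Sat(EG error) = {5}
Sat((error ∨ done) → (EG error)) = {3, 5, 6, 7}
Sat(AX ((error ∨ done) → (EG error))) = {s : every successor in {3, 5, 6, 7}} = {3, 5, 6, 7}
|Sat(AX ((error ∨ done) → (EG error)))| = |{3, 5, 6, 7}| = 4.

4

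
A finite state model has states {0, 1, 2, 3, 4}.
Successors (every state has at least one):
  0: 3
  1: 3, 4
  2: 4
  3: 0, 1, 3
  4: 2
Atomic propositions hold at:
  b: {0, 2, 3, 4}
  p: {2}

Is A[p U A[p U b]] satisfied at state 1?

A[p U b]: least fixpoint, start Z0 = Sat(b) = {0, 2, 3, 4}, add states in Sat(p) with every successor in Z. Already a fixed point.
Sat(A[p U b]) = {0, 2, 3, 4}
A[p U A[p U b]]: least fixpoint, start Z0 = Sat(A[p U b]) = {0, 2, 3, 4}, add states in Sat(p) with every successor in Z. Already a fixed point.
Sat(A[p U A[p U b]]) = {0, 2, 3, 4}
1 ∉ Sat(A[p U A[p U b]]) = {0, 2, 3, 4}, so the formula does not hold at 1.

No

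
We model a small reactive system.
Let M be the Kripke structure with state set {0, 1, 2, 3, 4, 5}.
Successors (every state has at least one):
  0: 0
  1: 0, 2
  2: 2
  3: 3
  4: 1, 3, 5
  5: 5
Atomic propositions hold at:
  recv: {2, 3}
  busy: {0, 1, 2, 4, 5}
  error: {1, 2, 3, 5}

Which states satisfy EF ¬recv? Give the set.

Sat(¬recv) = {0, 1, 4, 5}
EF ¬recv: least fixpoint, start Z0 = {0, 1, 4, 5}, add states with some successor in Z. Already a fixed point.
Sat(EF ¬recv) = {0, 1, 4, 5}

{0, 1, 4, 5}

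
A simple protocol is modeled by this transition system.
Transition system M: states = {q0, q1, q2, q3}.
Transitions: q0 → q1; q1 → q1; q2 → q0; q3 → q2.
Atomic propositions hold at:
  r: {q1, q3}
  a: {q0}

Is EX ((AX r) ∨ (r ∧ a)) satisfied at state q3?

No

Sat(AX r) = {s : every successor in {q1, q3}} = {q0, q1}
Sat(r ∧ a) = ∅
Sat((AX r) ∨ (r ∧ a)) = {q0, q1}
Sat(EX ((AX r) ∨ (r ∧ a))) = {s : some successor in {q0, q1}} = {q0, q1, q2}
q3 ∉ Sat(EX ((AX r) ∨ (r ∧ a))) = {q0, q1, q2}, so the formula does not hold at q3.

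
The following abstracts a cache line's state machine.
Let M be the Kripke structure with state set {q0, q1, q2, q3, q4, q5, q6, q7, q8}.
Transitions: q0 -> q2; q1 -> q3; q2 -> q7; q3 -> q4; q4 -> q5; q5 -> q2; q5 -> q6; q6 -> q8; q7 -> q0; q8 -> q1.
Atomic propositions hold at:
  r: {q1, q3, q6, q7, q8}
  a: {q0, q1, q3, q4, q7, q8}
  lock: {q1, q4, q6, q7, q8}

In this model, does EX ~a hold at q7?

Sat(~a) = {q2, q5, q6}
Sat(EX ~a) = {s : some successor in {q2, q5, q6}} = {q0, q4, q5}
q7 ∉ Sat(EX ~a) = {q0, q4, q5}, so the formula does not hold at q7.

No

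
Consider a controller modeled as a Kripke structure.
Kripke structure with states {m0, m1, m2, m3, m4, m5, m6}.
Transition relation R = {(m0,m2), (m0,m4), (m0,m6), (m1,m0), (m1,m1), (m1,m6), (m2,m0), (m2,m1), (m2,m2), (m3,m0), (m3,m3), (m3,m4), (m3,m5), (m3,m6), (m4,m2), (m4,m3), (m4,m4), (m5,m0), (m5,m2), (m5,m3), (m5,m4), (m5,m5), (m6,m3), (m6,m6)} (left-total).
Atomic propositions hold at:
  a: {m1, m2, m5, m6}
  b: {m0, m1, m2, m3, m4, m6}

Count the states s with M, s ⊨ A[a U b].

A[a U b]: least fixpoint, start Z0 = Sat(b) = {m0, m1, m2, m3, m4, m6}, add states in Sat(a) with every successor in Z. Already a fixed point.
Sat(A[a U b]) = {m0, m1, m2, m3, m4, m6}
|Sat(A[a U b])| = |{m0, m1, m2, m3, m4, m6}| = 6.

6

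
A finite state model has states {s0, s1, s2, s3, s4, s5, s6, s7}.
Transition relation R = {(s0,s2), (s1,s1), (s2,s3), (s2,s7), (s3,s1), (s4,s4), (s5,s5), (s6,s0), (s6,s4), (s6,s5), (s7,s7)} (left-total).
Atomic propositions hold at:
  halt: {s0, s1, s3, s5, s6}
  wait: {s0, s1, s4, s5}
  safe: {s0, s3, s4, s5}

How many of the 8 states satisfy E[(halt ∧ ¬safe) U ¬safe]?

4

Sat(¬safe) = {s1, s2, s6, s7}
Sat(halt ∧ ¬safe) = {s1, s6}
E[(halt ∧ ¬safe) U ¬safe]: least fixpoint, start Z0 = Sat(¬safe) = {s1, s2, s6, s7}, add states in Sat(halt ∧ ¬safe) with some successor in Z. Already a fixed point.
Sat(E[(halt ∧ ¬safe) U ¬safe]) = {s1, s2, s6, s7}
|Sat(E[(halt ∧ ¬safe) U ¬safe])| = |{s1, s2, s6, s7}| = 4.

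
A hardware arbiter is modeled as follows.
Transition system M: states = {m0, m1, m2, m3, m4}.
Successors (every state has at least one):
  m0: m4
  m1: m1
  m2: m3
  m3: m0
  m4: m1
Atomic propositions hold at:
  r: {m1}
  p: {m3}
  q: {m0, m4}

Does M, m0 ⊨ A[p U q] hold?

A[p U q]: least fixpoint, start Z0 = Sat(q) = {m0, m4}, add states in Sat(p) with every successor in Z. Z1 = {m0, m3, m4}; fixed.
Sat(A[p U q]) = {m0, m3, m4}
m0 ∈ Sat(A[p U q]) = {m0, m3, m4}, so the formula holds at m0.

Yes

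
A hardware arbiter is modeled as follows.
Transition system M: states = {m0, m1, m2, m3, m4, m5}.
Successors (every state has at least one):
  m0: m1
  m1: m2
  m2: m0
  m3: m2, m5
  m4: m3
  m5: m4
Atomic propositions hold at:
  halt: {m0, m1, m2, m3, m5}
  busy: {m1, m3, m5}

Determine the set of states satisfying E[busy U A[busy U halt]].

A[busy U halt]: least fixpoint, start Z0 = Sat(halt) = {m0, m1, m2, m3, m5}, add states in Sat(busy) with every successor in Z. Already a fixed point.
Sat(A[busy U halt]) = {m0, m1, m2, m3, m5}
E[busy U A[busy U halt]]: least fixpoint, start Z0 = Sat(A[busy U halt]) = {m0, m1, m2, m3, m5}, add states in Sat(busy) with some successor in Z. Already a fixed point.
Sat(E[busy U A[busy U halt]]) = {m0, m1, m2, m3, m5}

{m0, m1, m2, m3, m5}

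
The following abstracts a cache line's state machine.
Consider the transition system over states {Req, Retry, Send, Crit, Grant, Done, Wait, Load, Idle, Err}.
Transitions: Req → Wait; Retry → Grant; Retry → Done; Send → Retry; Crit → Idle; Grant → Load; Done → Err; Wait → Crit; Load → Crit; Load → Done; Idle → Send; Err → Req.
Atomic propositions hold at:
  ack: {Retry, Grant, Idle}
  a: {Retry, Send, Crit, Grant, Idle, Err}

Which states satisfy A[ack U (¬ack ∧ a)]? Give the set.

{Send, Crit, Idle, Err}

Sat(¬ack) = {Req, Send, Crit, Done, Wait, Load, Err}
Sat(¬ack ∧ a) = {Send, Crit, Err}
A[ack U (¬ack ∧ a)]: least fixpoint, start Z0 = Sat((¬ack ∧ a)) = {Send, Crit, Err}, add states in Sat(ack) with every successor in Z. Z1 = {Send, Crit, Idle, Err}; fixed.
Sat(A[ack U (¬ack ∧ a)]) = {Send, Crit, Idle, Err}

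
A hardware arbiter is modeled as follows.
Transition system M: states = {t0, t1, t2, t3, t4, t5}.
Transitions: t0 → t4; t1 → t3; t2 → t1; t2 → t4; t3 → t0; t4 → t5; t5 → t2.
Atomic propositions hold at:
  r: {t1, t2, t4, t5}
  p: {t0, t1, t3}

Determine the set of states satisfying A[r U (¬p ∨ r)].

{t1, t2, t4, t5}

Sat(¬p) = {t2, t4, t5}
Sat(¬p ∨ r) = {t1, t2, t4, t5}
A[r U (¬p ∨ r)]: least fixpoint, start Z0 = Sat((¬p ∨ r)) = {t1, t2, t4, t5}, add states in Sat(r) with every successor in Z. Already a fixed point.
Sat(A[r U (¬p ∨ r)]) = {t1, t2, t4, t5}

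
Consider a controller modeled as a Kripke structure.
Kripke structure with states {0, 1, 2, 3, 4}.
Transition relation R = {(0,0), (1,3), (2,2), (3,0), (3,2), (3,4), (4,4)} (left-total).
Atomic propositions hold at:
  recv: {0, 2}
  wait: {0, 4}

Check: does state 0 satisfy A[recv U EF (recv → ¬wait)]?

No

Sat(¬wait) = {1, 2, 3}
Sat(recv → ¬wait) = {1, 2, 3, 4}
EF (recv → ¬wait): least fixpoint, start Z0 = {1, 2, 3, 4}, add states with some successor in Z. Already a fixed point.
Sat(EF (recv → ¬wait)) = {1, 2, 3, 4}
A[recv U EF (recv → ¬wait)]: least fixpoint, start Z0 = Sat(EF (recv → ¬wait)) = {1, 2, 3, 4}, add states in Sat(recv) with every successor in Z. Already a fixed point.
Sat(A[recv U EF (recv → ¬wait)]) = {1, 2, 3, 4}
0 ∉ Sat(A[recv U EF (recv → ¬wait)]) = {1, 2, 3, 4}, so the formula does not hold at 0.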